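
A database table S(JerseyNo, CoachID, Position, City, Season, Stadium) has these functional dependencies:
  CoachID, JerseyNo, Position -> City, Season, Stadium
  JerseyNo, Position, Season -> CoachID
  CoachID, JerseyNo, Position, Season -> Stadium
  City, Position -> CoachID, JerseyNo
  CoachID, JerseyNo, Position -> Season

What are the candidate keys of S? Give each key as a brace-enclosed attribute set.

{City, Position}, {CoachID, JerseyNo, Position}, {JerseyNo, Position, Season}

Attributes never on any right-hand side: {Position} — every candidate key must contain it.
{City, Position}⁺ = {City, CoachID, JerseyNo, Position, Season, Stadium}, which is every attribute, so {City, Position} is a candidate key.
{CoachID, JerseyNo, Position}⁺ = {City, CoachID, JerseyNo, Position, Season, Stadium}, which is every attribute, so {CoachID, JerseyNo, Position} is a candidate key.
{JerseyNo, Position, Season}⁺ = {City, CoachID, JerseyNo, Position, Season, Stadium}, which is every attribute, so {JerseyNo, Position, Season} is a candidate key.
Any other superkey properly contains one of these, so there are no further candidate keys.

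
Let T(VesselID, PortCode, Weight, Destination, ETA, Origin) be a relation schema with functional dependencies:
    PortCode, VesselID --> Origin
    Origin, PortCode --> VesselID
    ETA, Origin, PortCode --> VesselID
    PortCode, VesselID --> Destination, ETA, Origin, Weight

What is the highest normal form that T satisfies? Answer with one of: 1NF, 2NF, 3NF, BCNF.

BCNF

Candidate keys: {Origin, PortCode}, {PortCode, VesselID}. Prime attributes: {Origin, PortCode, VesselID}.
The left-hand side of every FD is a superkey, so BCNF is satisfied.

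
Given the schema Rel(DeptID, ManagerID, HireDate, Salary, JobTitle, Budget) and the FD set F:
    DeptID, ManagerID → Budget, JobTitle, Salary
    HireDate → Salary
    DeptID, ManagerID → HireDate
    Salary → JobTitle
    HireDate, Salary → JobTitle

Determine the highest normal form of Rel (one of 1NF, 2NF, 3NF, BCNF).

Candidate key: {DeptID, ManagerID}. Prime attributes: {DeptID, ManagerID}.
For HireDate → Salary we have {HireDate}⁺ = {HireDate, JobTitle, Salary}; {HireDate} is not a superkey, so BCNF fails.
Because {Salary} is non-prime and the left side of HireDate → Salary is not a superkey, the relation is not in 3NF.
No proper subset of a key has a non-prime attribute in its closure, so there is no partial dependency; 2NF holds.

2NF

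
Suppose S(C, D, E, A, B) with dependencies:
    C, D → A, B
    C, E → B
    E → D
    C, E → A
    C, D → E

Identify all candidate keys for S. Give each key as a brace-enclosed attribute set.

Attributes never on any right-hand side: {C} — every candidate key must contain it.
{C, D} is a candidate key since {C, D}⁺ = {A, B, C, D, E} covers every attribute.
{C, E} is a candidate key since {C, E}⁺ = {A, B, C, D, E} covers every attribute.
These are minimal and exhaustive — every other superkey contains one of them.

{C, D}, {C, E}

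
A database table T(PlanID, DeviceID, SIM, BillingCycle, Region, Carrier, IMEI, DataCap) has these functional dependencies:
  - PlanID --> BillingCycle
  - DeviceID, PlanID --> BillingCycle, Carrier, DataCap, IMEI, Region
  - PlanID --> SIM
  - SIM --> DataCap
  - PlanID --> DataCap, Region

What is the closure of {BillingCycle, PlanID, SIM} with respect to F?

{BillingCycle, DataCap, PlanID, Region, SIM}

Start with {BillingCycle, PlanID, SIM}.
SIM --> DataCap applies; add {DataCap} → now {BillingCycle, DataCap, PlanID, SIM}.
PlanID --> DataCap, Region applies; add {Region} → now {BillingCycle, DataCap, PlanID, Region, SIM}.
No further FD applies.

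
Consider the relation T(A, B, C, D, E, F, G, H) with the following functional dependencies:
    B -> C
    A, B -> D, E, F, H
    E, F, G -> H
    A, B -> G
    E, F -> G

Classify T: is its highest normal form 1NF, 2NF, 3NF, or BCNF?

1NF

Candidate key: {A, B}. Prime attributes: {A, B}.
For B -> C we have {B}⁺ = {B, C}; {B} is not a superkey, so BCNF fails.
Because {C} is non-prime and the left side of B -> C is not a superkey, the relation is not in 3NF.
{B} is a proper subset of the key {A, B}, and {B}⁺ contains the non-prime attribute {C} — a partial dependency, so 2NF is violated.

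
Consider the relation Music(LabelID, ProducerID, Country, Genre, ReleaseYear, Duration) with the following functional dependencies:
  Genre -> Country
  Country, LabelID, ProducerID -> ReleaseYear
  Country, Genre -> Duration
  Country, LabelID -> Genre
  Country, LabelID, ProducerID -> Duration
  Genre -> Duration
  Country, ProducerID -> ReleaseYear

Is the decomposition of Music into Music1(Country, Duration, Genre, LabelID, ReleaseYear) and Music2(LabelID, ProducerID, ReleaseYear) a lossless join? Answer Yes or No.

No

The shared attributes are {LabelID, ReleaseYear} and {LabelID, ReleaseYear}⁺ = {LabelID, ReleaseYear}.
The closure covers neither Music1 nor Music2 entirely; the join is not lossless.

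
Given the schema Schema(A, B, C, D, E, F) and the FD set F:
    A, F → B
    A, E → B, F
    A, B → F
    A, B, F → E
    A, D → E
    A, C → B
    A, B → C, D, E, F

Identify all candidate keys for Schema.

Attributes never on any right-hand side: {A} — every candidate key must contain it.
Closure of {A, B} is {A, B, C, D, E, F}, the whole schema; {A, B} is a candidate key.
Closure of {A, C} is {A, B, C, D, E, F}, the whole schema; {A, C} is a candidate key.
Closure of {A, D} is {A, B, C, D, E, F}, the whole schema; {A, D} is a candidate key.
Closure of {A, E} is {A, B, C, D, E, F}, the whole schema; {A, E} is a candidate key.
Closure of {A, F} is {A, B, C, D, E, F}, the whole schema; {A, F} is a candidate key.
Any other superkey properly contains one of these, so there are no further candidate keys.

{A, B}, {A, C}, {A, D}, {A, E}, {A, F}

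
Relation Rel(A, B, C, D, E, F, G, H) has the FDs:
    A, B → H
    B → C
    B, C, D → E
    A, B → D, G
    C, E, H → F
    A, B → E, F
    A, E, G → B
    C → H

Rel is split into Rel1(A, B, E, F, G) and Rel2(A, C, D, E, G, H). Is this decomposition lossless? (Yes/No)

The shared attributes are {A, E, G} and {A, E, G}⁺ = {A, B, C, D, E, F, G, H}.
Rel1 is contained in that closure, so Rel1 ∩ Rel2 → Rel1 holds and the join is lossless.

Yes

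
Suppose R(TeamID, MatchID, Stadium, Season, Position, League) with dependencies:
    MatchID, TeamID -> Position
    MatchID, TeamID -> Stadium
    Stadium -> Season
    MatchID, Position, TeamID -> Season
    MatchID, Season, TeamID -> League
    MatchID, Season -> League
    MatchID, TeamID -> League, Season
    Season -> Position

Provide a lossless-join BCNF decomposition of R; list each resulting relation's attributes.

{League, MatchID, Stadium}; {MatchID, Stadium, TeamID}; {Position, Season}; {Season, Stadium}

Candidate key of the original relation: {MatchID, TeamID}.
Within {League, MatchID, Position, Season, Stadium, TeamID}: {Stadium}⁺ ∩ {League, MatchID, Position, Season, Stadium, TeamID} = {Position, Season, Stadium}, not the whole set, so Stadium -> Position, Season violates BCNF; decompose into {Position, Season, Stadium} and {League, MatchID, Stadium, TeamID}.
Within {Position, Season, Stadium}: {Season}⁺ ∩ {Position, Season, Stadium} = {Position, Season}, not the whole set, so Season -> Position violates BCNF; decompose into {Position, Season} and {Season, Stadium}.
{Position, Season} is in BCNF.
{Season, Stadium} is in BCNF.
Within {League, MatchID, Stadium, TeamID}: {MatchID, Stadium}⁺ ∩ {League, MatchID, Stadium, TeamID} = {League, MatchID, Stadium}, not the whole set, so MatchID, Stadium -> League violates BCNF; decompose into {League, MatchID, Stadium} and {MatchID, Stadium, TeamID}.
{League, MatchID, Stadium} is in BCNF.
{MatchID, Stadium, TeamID} is in BCNF.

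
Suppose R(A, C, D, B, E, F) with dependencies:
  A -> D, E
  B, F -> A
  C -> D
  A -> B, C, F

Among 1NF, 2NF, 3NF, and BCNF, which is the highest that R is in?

2NF

Candidate keys: {A}, {B, F}. Prime attributes: {A, B, F}.
C -> D: {C}⁺ = {C, D}, which is not all of the attributes, so the left side is not a superkey — BCNF is violated.
C -> D determines the non-prime attribute {D} from a non-superkey — 3NF is violated.
No non-prime attribute depends on a proper subset of any candidate key, so 2NF holds.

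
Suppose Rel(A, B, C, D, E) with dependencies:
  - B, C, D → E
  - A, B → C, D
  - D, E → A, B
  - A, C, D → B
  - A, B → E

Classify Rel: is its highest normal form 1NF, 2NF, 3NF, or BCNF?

Candidate keys: {A, B}, {A, C, D}, {B, C, D}, {D, E}. Prime attributes: {A, B, C, D, E}.
Each dependency's left side is a superkey — BCNF holds.

BCNF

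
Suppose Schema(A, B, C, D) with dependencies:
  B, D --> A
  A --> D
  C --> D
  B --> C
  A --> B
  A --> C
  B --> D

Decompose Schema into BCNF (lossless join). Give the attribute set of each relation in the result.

Candidate keys of the original relation: {A}, {B}.
Within {A, B, C, D}: {C}⁺ ∩ {A, B, C, D} = {C, D}, not the whole set, so C --> D violates BCNF; decompose into {C, D} and {A, B, C}.
{C, D}: every determinant is a superkey — BCNF.
{A, B, C}: every determinant is a superkey — BCNF.

{A, B, C}; {C, D}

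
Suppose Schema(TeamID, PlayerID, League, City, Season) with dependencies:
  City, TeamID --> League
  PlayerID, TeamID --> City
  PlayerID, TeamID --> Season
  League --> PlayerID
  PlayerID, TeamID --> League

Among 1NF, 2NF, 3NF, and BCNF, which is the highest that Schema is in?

Candidate keys: {City, TeamID}, {League, TeamID}, {PlayerID, TeamID}. Prime attributes: {City, League, PlayerID, TeamID}.
League --> PlayerID breaks BCNF: {League}⁺ = {League, PlayerID}, so {League} is not a superkey.
Since {PlayerID} ⊆ prime attributes and every other non-superkey FD also has a prime right side, the schema is in 3NF.

3NF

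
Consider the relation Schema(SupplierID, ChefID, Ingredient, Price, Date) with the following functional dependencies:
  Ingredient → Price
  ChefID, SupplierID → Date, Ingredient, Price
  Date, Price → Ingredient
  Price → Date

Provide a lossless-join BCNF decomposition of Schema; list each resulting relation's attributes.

Candidate key of the original relation: {ChefID, SupplierID}.
In {ChefID, Date, Ingredient, Price, SupplierID}, {Ingredient} is not a superkey ({Ingredient}⁺ restricted to this set is {Date, Ingredient, Price}), so split on Ingredient → Date, Price into {Date, Ingredient, Price} and {ChefID, Ingredient, SupplierID}.
{Date, Ingredient, Price}: every determinant is a superkey — BCNF.
{ChefID, Ingredient, SupplierID}: every determinant is a superkey — BCNF.

{ChefID, Ingredient, SupplierID}; {Date, Ingredient, Price}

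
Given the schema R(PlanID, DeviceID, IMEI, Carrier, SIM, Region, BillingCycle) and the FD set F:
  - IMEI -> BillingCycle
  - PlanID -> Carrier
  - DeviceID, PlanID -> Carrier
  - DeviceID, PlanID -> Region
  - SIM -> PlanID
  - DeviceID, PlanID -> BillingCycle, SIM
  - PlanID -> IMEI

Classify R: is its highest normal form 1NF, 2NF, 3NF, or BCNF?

1NF

Candidate keys: {DeviceID, PlanID}, {DeviceID, SIM}. Prime attributes: {DeviceID, PlanID, SIM}.
IMEI -> BillingCycle: {IMEI}⁺ = {BillingCycle, IMEI}, which is not all of the attributes, so the left side is not a superkey — BCNF is violated.
IMEI -> BillingCycle determines the non-prime attribute {BillingCycle} from a non-superkey — 3NF is violated.
{PlanID} is a proper subset of the key {DeviceID, PlanID}, and {PlanID}⁺ contains the non-prime attributes {BillingCycle, Carrier, IMEI} — a partial dependency, so 2NF is violated.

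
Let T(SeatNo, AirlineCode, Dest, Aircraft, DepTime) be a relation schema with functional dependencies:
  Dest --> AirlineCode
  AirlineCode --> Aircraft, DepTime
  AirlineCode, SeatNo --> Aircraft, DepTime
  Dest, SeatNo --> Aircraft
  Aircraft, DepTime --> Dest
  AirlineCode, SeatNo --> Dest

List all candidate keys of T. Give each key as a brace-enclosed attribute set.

{Aircraft, DepTime, SeatNo}, {AirlineCode, SeatNo}, {Dest, SeatNo}

No FD produces {SeatNo}, so it must be in every candidate key.
Closure of {AirlineCode, SeatNo} is {Aircraft, AirlineCode, DepTime, Dest, SeatNo}, the whole schema; {AirlineCode, SeatNo} is a candidate key.
Closure of {Dest, SeatNo} is {Aircraft, AirlineCode, DepTime, Dest, SeatNo}, the whole schema; {Dest, SeatNo} is a candidate key.
Closure of {Aircraft, DepTime, SeatNo} is {Aircraft, AirlineCode, DepTime, Dest, SeatNo}, the whole schema; {Aircraft, DepTime, SeatNo} is a candidate key.
No proper subset of any of these is a key, and no other minimal superkey exists.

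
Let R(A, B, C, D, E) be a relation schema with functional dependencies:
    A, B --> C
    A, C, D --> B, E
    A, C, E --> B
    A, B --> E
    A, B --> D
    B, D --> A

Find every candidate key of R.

{A, B}, {A, C, D}, {A, C, E}, {B, D}

{A, B}⁺ = {A, B, C, D, E} — all of the relation — so {A, B} is a candidate key.
{B, D}⁺ = {A, B, C, D, E} — all of the relation — so {B, D} is a candidate key.
{A, C, D}⁺ = {A, B, C, D, E} — all of the relation — so {A, C, D} is a candidate key.
{A, C, E}⁺ = {A, B, C, D, E} — all of the relation — so {A, C, E} is a candidate key.
Any other superkey properly contains one of these, so there are no further candidate keys.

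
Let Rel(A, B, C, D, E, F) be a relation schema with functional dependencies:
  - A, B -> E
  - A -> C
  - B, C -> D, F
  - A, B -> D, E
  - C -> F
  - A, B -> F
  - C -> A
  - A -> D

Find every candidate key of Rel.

{B} never appears on the right of any FD, so every key must include it.
{A, B}⁺ = {A, B, C, D, E, F} — all of the relation — so {A, B} is a candidate key.
{B, C}⁺ = {A, B, C, D, E, F} — all of the relation — so {B, C} is a candidate key.
No proper subset of any of these is a key, and no other minimal superkey exists.

{A, B}, {B, C}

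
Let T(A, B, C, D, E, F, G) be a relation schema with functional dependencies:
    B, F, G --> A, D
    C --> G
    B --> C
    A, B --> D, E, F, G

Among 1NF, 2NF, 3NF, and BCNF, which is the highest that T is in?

Candidate keys: {A, B}, {B, F}. Prime attributes: {A, B, F}.
C --> G: {C}⁺ = {C, G}, which is not all of the attributes, so the left side is not a superkey — BCNF is violated.
C --> G has non-prime {G} on the right and a non-superkey on the left, so 3NF fails.
Since {B} ⊂ {A, B} and {B}⁺ ⊇ {C, G} with {C, G} non-prime, there is a partial dependency; 2NF fails.

1NF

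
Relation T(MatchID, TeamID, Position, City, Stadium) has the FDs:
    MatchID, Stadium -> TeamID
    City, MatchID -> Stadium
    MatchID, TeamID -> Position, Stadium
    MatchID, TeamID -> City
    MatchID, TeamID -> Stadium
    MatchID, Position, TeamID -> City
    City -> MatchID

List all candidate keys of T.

{City}, {MatchID, Stadium}, {MatchID, TeamID}

{City} is a candidate key since {City}⁺ = {City, MatchID, Position, Stadium, TeamID} covers every attribute.
{MatchID, Stadium} is a candidate key since {MatchID, Stadium}⁺ = {City, MatchID, Position, Stadium, TeamID} covers every attribute.
{MatchID, TeamID} is a candidate key since {MatchID, TeamID}⁺ = {City, MatchID, Position, Stadium, TeamID} covers every attribute.
These are minimal and exhaustive — every other superkey contains one of them.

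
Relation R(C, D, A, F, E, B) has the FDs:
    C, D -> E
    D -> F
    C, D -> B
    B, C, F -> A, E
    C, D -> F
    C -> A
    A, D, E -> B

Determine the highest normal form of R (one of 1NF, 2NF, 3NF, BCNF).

Candidate key: {C, D}. Prime attributes: {C, D}.
D -> F: {D}⁺ = {D, F}, which is not all of the attributes, so the left side is not a superkey — BCNF is violated.
D -> F has non-prime {F} on the right and a non-superkey on the left, so 3NF fails.
The proper key subset {C} of {C, D} determines non-prime {A}, so the relation is not even in 2NF.

1NF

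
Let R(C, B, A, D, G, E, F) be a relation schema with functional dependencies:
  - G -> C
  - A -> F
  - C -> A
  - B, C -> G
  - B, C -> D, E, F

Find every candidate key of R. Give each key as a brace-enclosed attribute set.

{B, C}, {B, G}

{B} never appears on the right of any FD, so every key must include it.
Closure of {B, C} is {A, B, C, D, E, F, G}, the whole schema; {B, C} is a candidate key.
Closure of {B, G} is {A, B, C, D, E, F, G}, the whole schema; {B, G} is a candidate key.
Any other superkey properly contains one of these, so there are no further candidate keys.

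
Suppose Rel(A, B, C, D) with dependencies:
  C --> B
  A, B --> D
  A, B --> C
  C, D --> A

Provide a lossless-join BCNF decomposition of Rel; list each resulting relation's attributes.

{A, C, D}; {B, C}

Candidate keys of the original relation: {A, B}, {A, C}, {C, D}.
In {A, B, C, D}, {C} is not a superkey ({C}⁺ restricted to this set is {B, C}), so split on C --> B into {B, C} and {A, C, D}.
{B, C} is in BCNF.
{A, C, D} is in BCNF.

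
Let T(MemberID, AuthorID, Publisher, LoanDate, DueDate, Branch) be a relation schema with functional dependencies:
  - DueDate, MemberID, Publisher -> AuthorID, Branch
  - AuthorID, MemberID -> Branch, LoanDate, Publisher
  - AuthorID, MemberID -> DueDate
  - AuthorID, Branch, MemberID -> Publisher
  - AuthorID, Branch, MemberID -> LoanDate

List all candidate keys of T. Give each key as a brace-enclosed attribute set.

{AuthorID, MemberID}, {DueDate, MemberID, Publisher}

{MemberID} never appears on the right of any FD, so every key must include it.
{AuthorID, MemberID}⁺ = {AuthorID, Branch, DueDate, LoanDate, MemberID, Publisher}, which is every attribute, so {AuthorID, MemberID} is a candidate key.
{DueDate, MemberID, Publisher}⁺ = {AuthorID, Branch, DueDate, LoanDate, MemberID, Publisher}, which is every attribute, so {DueDate, MemberID, Publisher} is a candidate key.
These are minimal and exhaustive — every other superkey contains one of them.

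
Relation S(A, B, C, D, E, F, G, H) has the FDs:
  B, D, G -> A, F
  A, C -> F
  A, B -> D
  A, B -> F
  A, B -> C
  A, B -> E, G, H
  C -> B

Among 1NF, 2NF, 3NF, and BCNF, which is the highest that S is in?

3NF

Candidate keys: {A, B}, {A, C}, {B, D, G}, {C, D, G}. Prime attributes: {A, B, C, D, G}.
For C -> B we have {C}⁺ = {B, C}; {C} is not a superkey, so BCNF fails.
But every attribute on its right side ({B}) is prime, and the same holds for every other non-superkey FD, so 3NF still holds.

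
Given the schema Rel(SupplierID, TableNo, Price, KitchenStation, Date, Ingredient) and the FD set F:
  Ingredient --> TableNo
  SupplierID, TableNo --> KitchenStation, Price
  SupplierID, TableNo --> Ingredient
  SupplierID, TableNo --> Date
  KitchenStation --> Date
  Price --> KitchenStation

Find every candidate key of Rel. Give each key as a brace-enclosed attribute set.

No FD produces {SupplierID}, so it must be in every candidate key.
{Ingredient, SupplierID}⁺ = {Date, Ingredient, KitchenStation, Price, SupplierID, TableNo}, which is every attribute, so {Ingredient, SupplierID} is a candidate key.
{SupplierID, TableNo}⁺ = {Date, Ingredient, KitchenStation, Price, SupplierID, TableNo}, which is every attribute, so {SupplierID, TableNo} is a candidate key.
These are minimal and exhaustive — every other superkey contains one of them.

{Ingredient, SupplierID}, {SupplierID, TableNo}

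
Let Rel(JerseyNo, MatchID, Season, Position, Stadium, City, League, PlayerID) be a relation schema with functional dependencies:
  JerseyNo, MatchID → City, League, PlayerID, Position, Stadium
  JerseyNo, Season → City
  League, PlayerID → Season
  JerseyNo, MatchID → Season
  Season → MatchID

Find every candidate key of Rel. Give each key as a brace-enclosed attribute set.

{JerseyNo, League, PlayerID}, {JerseyNo, MatchID}, {JerseyNo, Season}

Attributes never on any right-hand side: {JerseyNo} — every candidate key must contain it.
{JerseyNo, MatchID} is a candidate key since {JerseyNo, MatchID}⁺ = {City, JerseyNo, League, MatchID, PlayerID, Position, Season, Stadium} covers every attribute.
{JerseyNo, Season} is a candidate key since {JerseyNo, Season}⁺ = {City, JerseyNo, League, MatchID, PlayerID, Position, Season, Stadium} covers every attribute.
{JerseyNo, League, PlayerID} is a candidate key since {JerseyNo, League, PlayerID}⁺ = {City, JerseyNo, League, MatchID, PlayerID, Position, Season, Stadium} covers every attribute.
These are minimal and exhaustive — every other superkey contains one of them.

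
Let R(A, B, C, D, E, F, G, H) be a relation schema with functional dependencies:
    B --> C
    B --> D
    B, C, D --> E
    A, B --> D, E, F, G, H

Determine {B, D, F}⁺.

Start with {B, D, F}.
B --> C applies; add {C} → now {B, C, D, F}.
B, C, D --> E applies; add {E} → now {B, C, D, E, F}.
No further FD applies.

{B, C, D, E, F}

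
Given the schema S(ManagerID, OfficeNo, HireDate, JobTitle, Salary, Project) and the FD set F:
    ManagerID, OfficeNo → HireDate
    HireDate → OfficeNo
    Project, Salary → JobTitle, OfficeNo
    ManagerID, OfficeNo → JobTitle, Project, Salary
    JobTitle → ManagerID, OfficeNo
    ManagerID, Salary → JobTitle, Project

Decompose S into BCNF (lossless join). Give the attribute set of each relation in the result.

Candidate keys of the original relation: {HireDate, ManagerID}, {JobTitle}, {ManagerID, OfficeNo}, {ManagerID, Salary}, {Project, Salary}.
Within {HireDate, JobTitle, ManagerID, OfficeNo, Project, Salary}: {HireDate}⁺ ∩ {HireDate, JobTitle, ManagerID, OfficeNo, Project, Salary} = {HireDate, OfficeNo}, not the whole set, so HireDate → OfficeNo violates BCNF; decompose into {HireDate, OfficeNo} and {HireDate, JobTitle, ManagerID, Project, Salary}.
{HireDate, OfficeNo}: every determinant is a superkey — BCNF.
{HireDate, JobTitle, ManagerID, Project, Salary}: every determinant is a superkey — BCNF.

{HireDate, JobTitle, ManagerID, Project, Salary}; {HireDate, OfficeNo}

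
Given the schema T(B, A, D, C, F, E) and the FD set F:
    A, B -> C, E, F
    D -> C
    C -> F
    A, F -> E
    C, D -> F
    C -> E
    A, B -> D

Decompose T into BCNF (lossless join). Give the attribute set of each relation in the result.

{A, B, D}; {C, D}; {C, E, F}

Candidate key of the original relation: {A, B}.
{A, B, C, D, E, F}: {D} determines {C, D, E, F} here but is not a superkey — split on D -> C, E, F, giving {C, D, E, F} and {A, B, D}.
{C, D, E, F}: {C} determines {C, E, F} here but is not a superkey — split on C -> E, F, giving {C, E, F} and {C, D}.
{C, E, F} has no BCNF violation.
{C, D} has no BCNF violation.
{A, B, D} has no BCNF violation.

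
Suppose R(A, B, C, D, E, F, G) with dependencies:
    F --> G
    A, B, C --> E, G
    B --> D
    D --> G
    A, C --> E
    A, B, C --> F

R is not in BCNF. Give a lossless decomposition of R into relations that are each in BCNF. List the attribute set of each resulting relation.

{A, B, C, F}; {A, C, E}; {B, D}; {F, G}

Candidate key of the original relation: {A, B, C}.
In {A, B, C, D, E, F, G}, {F} is not a superkey ({F}⁺ restricted to this set is {F, G}), so split on F --> G into {F, G} and {A, B, C, D, E, F}.
{F, G} has no BCNF violation.
In {A, B, C, D, E, F}, {B} is not a superkey ({B}⁺ restricted to this set is {B, D}), so split on B --> D into {B, D} and {A, B, C, E, F}.
{B, D} has no BCNF violation.
In {A, B, C, E, F}, {A, C} is not a superkey ({A, C}⁺ restricted to this set is {A, C, E}), so split on A, C --> E into {A, C, E} and {A, B, C, F}.
{A, C, E} has no BCNF violation.
{A, B, C, F} has no BCNF violation.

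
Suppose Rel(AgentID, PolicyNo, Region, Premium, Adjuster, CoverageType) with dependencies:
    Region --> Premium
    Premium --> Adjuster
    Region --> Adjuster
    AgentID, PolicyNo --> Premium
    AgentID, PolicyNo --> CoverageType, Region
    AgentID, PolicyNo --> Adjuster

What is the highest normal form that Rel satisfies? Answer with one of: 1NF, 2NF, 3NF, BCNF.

Candidate key: {AgentID, PolicyNo}. Prime attributes: {AgentID, PolicyNo}.
For Region --> Premium we have {Region}⁺ = {Adjuster, Premium, Region}; {Region} is not a superkey, so BCNF fails.
Because {Premium} is non-prime and the left side of Region --> Premium is not a superkey, the relation is not in 3NF.
No non-prime attribute depends on a proper subset of any candidate key, so 2NF holds.

2NF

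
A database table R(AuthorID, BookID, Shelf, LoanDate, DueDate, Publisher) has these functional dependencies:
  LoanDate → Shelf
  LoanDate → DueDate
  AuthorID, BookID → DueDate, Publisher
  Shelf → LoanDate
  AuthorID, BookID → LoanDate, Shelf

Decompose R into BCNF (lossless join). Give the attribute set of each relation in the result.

{AuthorID, BookID, LoanDate, Publisher}; {DueDate, LoanDate, Shelf}

Candidate key of the original relation: {AuthorID, BookID}.
Within {AuthorID, BookID, DueDate, LoanDate, Publisher, Shelf}: {LoanDate}⁺ ∩ {AuthorID, BookID, DueDate, LoanDate, Publisher, Shelf} = {DueDate, LoanDate, Shelf}, not the whole set, so LoanDate → DueDate, Shelf violates BCNF; decompose into {DueDate, LoanDate, Shelf} and {AuthorID, BookID, LoanDate, Publisher}.
{DueDate, LoanDate, Shelf} has no BCNF violation.
{AuthorID, BookID, LoanDate, Publisher} has no BCNF violation.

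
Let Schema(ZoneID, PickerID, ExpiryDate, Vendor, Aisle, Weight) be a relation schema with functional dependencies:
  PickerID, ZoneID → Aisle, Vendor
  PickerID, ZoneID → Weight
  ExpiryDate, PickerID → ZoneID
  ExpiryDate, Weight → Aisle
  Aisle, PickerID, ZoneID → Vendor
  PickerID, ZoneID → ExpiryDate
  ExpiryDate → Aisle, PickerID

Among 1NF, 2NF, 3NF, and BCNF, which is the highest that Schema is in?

Candidate keys: {ExpiryDate}, {PickerID, ZoneID}. Prime attributes: {ExpiryDate, PickerID, ZoneID}.
Every FD has a superkey on the left, so the relation is in BCNF.

BCNF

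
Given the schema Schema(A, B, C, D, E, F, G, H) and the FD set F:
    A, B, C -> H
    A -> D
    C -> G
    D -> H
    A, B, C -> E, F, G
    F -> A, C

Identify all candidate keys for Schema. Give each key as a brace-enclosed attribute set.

{B} never appears on the right of any FD, so every key must include it.
{B, F}⁺ = {A, B, C, D, E, F, G, H}, which is every attribute, so {B, F} is a candidate key.
{A, B, C}⁺ = {A, B, C, D, E, F, G, H}, which is every attribute, so {A, B, C} is a candidate key.
Any other superkey properly contains one of these, so there are no further candidate keys.

{A, B, C}, {B, F}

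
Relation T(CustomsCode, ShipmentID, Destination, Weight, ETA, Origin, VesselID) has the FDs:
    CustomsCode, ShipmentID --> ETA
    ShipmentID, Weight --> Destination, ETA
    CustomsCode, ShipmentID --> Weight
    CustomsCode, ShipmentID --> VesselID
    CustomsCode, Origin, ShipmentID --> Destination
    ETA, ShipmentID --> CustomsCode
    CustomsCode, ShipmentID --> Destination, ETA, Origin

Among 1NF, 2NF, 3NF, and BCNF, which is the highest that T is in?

Candidate keys: {CustomsCode, ShipmentID}, {ETA, ShipmentID}, {ShipmentID, Weight}. Prime attributes: {CustomsCode, ETA, ShipmentID, Weight}.
The left-hand side of every FD is a superkey, so BCNF is satisfied.

BCNF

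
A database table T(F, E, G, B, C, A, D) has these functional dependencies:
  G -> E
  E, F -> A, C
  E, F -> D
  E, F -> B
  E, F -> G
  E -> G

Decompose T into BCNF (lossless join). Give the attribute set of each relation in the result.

Candidate keys of the original relation: {E, F}, {F, G}.
In {A, B, C, D, E, F, G}, {G} is not a superkey ({G}⁺ restricted to this set is {E, G}), so split on G -> E into {E, G} and {A, B, C, D, F, G}.
{E, G} has no BCNF violation.
{A, B, C, D, F, G} has no BCNF violation.

{A, B, C, D, F, G}; {E, G}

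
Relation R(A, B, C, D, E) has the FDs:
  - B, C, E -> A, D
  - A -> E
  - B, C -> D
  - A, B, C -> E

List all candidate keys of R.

{B, C} never appear on the right of any FD, so every key must include all of them.
Closure of {A, B, C} is {A, B, C, D, E}, the whole schema; {A, B, C} is a candidate key.
Closure of {B, C, E} is {A, B, C, D, E}, the whole schema; {B, C, E} is a candidate key.
Any other superkey properly contains one of these, so there are no further candidate keys.

{A, B, C}, {B, C, E}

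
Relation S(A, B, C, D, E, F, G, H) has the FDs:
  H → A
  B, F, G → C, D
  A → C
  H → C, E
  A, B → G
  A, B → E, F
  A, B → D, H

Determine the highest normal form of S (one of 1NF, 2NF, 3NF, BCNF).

Candidate keys: {A, B}, {B, H}. Prime attributes: {A, B, H}.
H → A: {H}⁺ = {A, C, E, H}, which is not all of the attributes, so the left side is not a superkey — BCNF is violated.
Because {C, D} are non-prime and the left side of B, F, G → C, D is not a superkey, the relation is not in 3NF.
The proper key subset {A} of {A, B} determines non-prime {C}, so the relation is not even in 2NF.

1NF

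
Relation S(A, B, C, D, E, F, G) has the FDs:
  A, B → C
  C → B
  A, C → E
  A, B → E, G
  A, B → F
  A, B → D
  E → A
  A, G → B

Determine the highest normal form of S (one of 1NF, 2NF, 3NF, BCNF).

3NF

Candidate keys: {A, B}, {A, C}, {A, G}, {B, E}, {C, E}, {E, G}. Prime attributes: {A, B, C, E, G}.
For C → B we have {C}⁺ = {B, C}; {C} is not a superkey, so BCNF fails.
But every attribute on its right side ({B}) is prime, and the same holds for every other non-superkey FD, so 3NF still holds.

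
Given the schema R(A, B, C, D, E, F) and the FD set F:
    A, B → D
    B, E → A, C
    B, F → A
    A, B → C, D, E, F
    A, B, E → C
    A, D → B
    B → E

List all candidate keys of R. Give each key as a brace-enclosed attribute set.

{B} is a candidate key since {B}⁺ = {A, B, C, D, E, F} covers every attribute.
{A, D} is a candidate key since {A, D}⁺ = {A, B, C, D, E, F} covers every attribute.
No proper subset of any of these is a key, and no other minimal superkey exists.

{A, D}, {B}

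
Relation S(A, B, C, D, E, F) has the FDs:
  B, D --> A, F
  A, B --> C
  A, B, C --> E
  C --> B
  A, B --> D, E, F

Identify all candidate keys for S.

{A, B} is a candidate key since {A, B}⁺ = {A, B, C, D, E, F} covers every attribute.
{A, C} is a candidate key since {A, C}⁺ = {A, B, C, D, E, F} covers every attribute.
{B, D} is a candidate key since {B, D}⁺ = {A, B, C, D, E, F} covers every attribute.
{C, D} is a candidate key since {C, D}⁺ = {A, B, C, D, E, F} covers every attribute.
These are minimal and exhaustive — every other superkey contains one of them.

{A, B}, {A, C}, {B, D}, {C, D}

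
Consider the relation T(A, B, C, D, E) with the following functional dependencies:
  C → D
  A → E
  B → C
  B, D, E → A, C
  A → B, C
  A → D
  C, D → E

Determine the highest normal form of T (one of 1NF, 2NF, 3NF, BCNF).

Candidate keys: {A}, {B}. Prime attributes: {A, B}.
C → D: {C}⁺ = {C, D, E}, which is not all of the attributes, so the left side is not a superkey — BCNF is violated.
C → D determines the non-prime attribute {D} from a non-superkey — 3NF is violated.
Every candidate key is a single attribute, so no partial dependency is possible; 2NF holds.

2NF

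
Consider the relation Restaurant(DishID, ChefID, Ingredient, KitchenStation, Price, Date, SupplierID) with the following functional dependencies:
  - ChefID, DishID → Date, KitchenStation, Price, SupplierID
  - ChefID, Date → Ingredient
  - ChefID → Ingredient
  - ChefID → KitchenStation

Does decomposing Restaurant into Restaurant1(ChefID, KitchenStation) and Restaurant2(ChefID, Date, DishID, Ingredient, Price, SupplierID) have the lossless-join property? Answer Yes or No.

The shared attributes are {ChefID} and {ChefID}⁺ = {ChefID, Ingredient, KitchenStation}.
This includes all of Restaurant1, so the common attributes are a superkey of Restaurant1 — the join is lossless.

Yes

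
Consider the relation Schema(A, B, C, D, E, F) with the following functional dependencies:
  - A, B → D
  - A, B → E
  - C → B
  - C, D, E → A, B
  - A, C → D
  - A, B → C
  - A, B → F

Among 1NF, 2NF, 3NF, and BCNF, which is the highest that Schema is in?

Candidate keys: {A, B}, {A, C}, {C, D, E}. Prime attributes: {A, B, C, D, E}.
C → B breaks BCNF: {C}⁺ = {B, C}, so {C} is not a superkey.
But every attribute on its right side ({B}) is prime, and the same holds for every other non-superkey FD, so 3NF still holds.

3NF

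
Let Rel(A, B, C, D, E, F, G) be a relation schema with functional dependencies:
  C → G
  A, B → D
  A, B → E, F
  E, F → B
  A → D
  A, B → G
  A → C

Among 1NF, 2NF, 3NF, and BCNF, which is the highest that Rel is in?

1NF

Candidate keys: {A, B}, {A, E, F}. Prime attributes: {A, B, E, F}.
For C → G we have {C}⁺ = {C, G}; {C} is not a superkey, so BCNF fails.
Because {G} is non-prime and the left side of C → G is not a superkey, the relation is not in 3NF.
The proper key subset {A} of {A, B} determines non-prime {C, D, G}, so the relation is not even in 2NF.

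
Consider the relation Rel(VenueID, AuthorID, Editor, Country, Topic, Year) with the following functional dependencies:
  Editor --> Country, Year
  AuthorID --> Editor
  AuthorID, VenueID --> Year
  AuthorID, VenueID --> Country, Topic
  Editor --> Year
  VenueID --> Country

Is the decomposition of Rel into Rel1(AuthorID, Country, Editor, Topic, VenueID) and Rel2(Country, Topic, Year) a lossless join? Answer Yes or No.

No

Common attributes: {Country, Topic}; their closure is {Country, Topic}.
Neither Rel1 nor Rel2 is contained in that closure, so the decomposition is lossy.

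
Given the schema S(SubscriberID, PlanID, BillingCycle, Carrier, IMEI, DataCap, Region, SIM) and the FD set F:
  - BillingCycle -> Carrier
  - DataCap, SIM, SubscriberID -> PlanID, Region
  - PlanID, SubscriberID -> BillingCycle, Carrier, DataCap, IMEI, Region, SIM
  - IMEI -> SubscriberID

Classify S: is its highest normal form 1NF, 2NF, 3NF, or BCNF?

2NF

Candidate keys: {DataCap, IMEI, SIM}, {DataCap, SIM, SubscriberID}, {IMEI, PlanID}, {PlanID, SubscriberID}. Prime attributes: {DataCap, IMEI, PlanID, SIM, SubscriberID}.
BillingCycle -> Carrier breaks BCNF: {BillingCycle}⁺ = {BillingCycle, Carrier}, so {BillingCycle} is not a superkey.
BillingCycle -> Carrier has non-prime {Carrier} on the right and a non-superkey on the left, so 3NF fails.
No non-prime attribute depends on a proper subset of any candidate key, so 2NF holds.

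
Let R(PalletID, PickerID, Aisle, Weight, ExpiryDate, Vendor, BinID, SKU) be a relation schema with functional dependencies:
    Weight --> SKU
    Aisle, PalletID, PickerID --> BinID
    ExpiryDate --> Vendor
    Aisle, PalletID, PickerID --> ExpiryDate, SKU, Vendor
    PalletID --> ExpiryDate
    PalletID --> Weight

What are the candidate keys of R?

{Aisle, PalletID, PickerID}

Attributes never on any right-hand side: {Aisle, PalletID, PickerID} — every candidate key must contain all of them.
{Aisle, PalletID, PickerID}⁺ = {Aisle, BinID, ExpiryDate, PalletID, PickerID, SKU, Vendor, Weight}, which is every attribute, so {Aisle, PalletID, PickerID} is a candidate key.
No smaller or unrelated set reaches every attribute, so there are no other keys.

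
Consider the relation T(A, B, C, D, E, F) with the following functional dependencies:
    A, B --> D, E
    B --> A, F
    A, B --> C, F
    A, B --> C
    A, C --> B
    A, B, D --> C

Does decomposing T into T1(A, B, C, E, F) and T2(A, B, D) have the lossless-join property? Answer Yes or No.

Yes

Common attributes: {A, B}; their closure is {A, B, C, D, E, F}.
T1 is contained in that closure, so T1 ∩ T2 --> T1 holds and the join is lossless.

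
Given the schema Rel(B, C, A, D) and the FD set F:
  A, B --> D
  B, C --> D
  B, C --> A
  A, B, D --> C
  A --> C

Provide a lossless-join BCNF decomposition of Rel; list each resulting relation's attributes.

Candidate keys of the original relation: {A, B}, {B, C}.
{A, B, C, D}: {A} determines {A, C} here but is not a superkey — split on A --> C, giving {A, C} and {A, B, D}.
{A, C} is in BCNF.
{A, B, D} is in BCNF.

{A, B, D}; {A, C}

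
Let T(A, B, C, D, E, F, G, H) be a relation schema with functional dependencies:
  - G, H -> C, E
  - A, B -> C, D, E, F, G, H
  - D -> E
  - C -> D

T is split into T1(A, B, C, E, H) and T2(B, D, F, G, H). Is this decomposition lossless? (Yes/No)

The shared attributes are {B, H} and {B, H}⁺ = {B, H}.
Neither T1 nor T2 is contained in that closure, so the decomposition is lossy.

No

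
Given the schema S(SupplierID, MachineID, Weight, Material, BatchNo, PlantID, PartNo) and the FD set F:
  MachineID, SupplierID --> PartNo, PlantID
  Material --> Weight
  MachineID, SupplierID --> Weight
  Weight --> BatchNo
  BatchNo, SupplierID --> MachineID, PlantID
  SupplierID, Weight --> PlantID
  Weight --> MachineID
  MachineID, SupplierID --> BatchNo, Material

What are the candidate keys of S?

{BatchNo, SupplierID}, {MachineID, SupplierID}, {Material, SupplierID}, {SupplierID, Weight}

Attributes never on any right-hand side: {SupplierID} — every candidate key must contain it.
{BatchNo, SupplierID}⁺ = {BatchNo, MachineID, Material, PartNo, PlantID, SupplierID, Weight}, which is every attribute, so {BatchNo, SupplierID} is a candidate key.
{MachineID, SupplierID}⁺ = {BatchNo, MachineID, Material, PartNo, PlantID, SupplierID, Weight}, which is every attribute, so {MachineID, SupplierID} is a candidate key.
{Material, SupplierID}⁺ = {BatchNo, MachineID, Material, PartNo, PlantID, SupplierID, Weight}, which is every attribute, so {Material, SupplierID} is a candidate key.
{SupplierID, Weight}⁺ = {BatchNo, MachineID, Material, PartNo, PlantID, SupplierID, Weight}, which is every attribute, so {SupplierID, Weight} is a candidate key.
These are minimal and exhaustive — every other superkey contains one of them.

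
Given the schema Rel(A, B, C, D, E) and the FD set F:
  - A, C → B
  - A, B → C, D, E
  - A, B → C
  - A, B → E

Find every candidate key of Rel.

{A, B}, {A, C}

Attributes never on any right-hand side: {A} — every candidate key must contain it.
Closure of {A, B} is {A, B, C, D, E}, the whole schema; {A, B} is a candidate key.
Closure of {A, C} is {A, B, C, D, E}, the whole schema; {A, C} is a candidate key.
These are minimal and exhaustive — every other superkey contains one of them.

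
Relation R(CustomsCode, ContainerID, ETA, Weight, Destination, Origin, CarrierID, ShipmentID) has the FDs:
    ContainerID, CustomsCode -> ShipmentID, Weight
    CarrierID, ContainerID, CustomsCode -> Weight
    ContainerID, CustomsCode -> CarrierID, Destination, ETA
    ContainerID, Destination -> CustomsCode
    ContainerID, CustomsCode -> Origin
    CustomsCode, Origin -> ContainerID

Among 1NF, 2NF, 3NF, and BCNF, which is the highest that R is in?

Candidate keys: {ContainerID, CustomsCode}, {ContainerID, Destination}, {CustomsCode, Origin}. Prime attributes: {ContainerID, CustomsCode, Destination, Origin}.
Each dependency's left side is a superkey — BCNF holds.

BCNF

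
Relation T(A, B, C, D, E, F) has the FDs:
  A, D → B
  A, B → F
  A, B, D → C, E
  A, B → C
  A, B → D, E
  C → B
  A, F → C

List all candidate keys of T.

{A, B}, {A, C}, {A, D}, {A, F}

Attributes never on any right-hand side: {A} — every candidate key must contain it.
Closure of {A, B} is {A, B, C, D, E, F}, the whole schema; {A, B} is a candidate key.
Closure of {A, C} is {A, B, C, D, E, F}, the whole schema; {A, C} is a candidate key.
Closure of {A, D} is {A, B, C, D, E, F}, the whole schema; {A, D} is a candidate key.
Closure of {A, F} is {A, B, C, D, E, F}, the whole schema; {A, F} is a candidate key.
These are minimal and exhaustive — every other superkey contains one of them.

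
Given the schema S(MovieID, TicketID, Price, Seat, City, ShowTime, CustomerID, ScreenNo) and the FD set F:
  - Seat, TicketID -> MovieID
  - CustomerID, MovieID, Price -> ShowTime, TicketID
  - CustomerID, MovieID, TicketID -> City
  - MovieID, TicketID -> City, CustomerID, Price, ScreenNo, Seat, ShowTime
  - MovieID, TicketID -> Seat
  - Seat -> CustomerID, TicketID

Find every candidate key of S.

{CustomerID, MovieID, Price}, {MovieID, TicketID}, {Seat}

{Seat}⁺ = {City, CustomerID, MovieID, Price, ScreenNo, Seat, ShowTime, TicketID} — all of the relation — so {Seat} is a candidate key.
{MovieID, TicketID}⁺ = {City, CustomerID, MovieID, Price, ScreenNo, Seat, ShowTime, TicketID} — all of the relation — so {MovieID, TicketID} is a candidate key.
{CustomerID, MovieID, Price}⁺ = {City, CustomerID, MovieID, Price, ScreenNo, Seat, ShowTime, TicketID} — all of the relation — so {CustomerID, MovieID, Price} is a candidate key.
No proper subset of any of these is a key, and no other minimal superkey exists.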